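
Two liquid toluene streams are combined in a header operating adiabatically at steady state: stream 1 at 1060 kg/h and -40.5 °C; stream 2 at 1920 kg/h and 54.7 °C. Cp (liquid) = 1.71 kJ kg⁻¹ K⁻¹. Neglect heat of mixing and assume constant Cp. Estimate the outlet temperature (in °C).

T_out = 20.8 °C

Adiabatic, steady state ⇒ Σ ṁᵢCp,ᵢ(T_out − Tᵢ) = 0
Σ ṁᵢCp,ᵢTᵢ = 1060×1.71×-40.5 + 1920×1.71×54.7 = 106180
Σ ṁᵢCp,ᵢ = 1060×1.71 + 1920×1.71 = 5095.8
T_out = 106180 / 5095.8 = 20.837 °C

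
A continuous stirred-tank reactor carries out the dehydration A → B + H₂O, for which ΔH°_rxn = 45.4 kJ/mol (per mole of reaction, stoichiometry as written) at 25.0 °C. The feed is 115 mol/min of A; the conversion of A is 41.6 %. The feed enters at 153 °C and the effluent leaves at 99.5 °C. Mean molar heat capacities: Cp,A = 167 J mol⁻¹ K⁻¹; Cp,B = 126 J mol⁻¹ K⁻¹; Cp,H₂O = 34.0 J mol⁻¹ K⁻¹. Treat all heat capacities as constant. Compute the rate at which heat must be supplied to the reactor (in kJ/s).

Extent of reaction ξ = 0.416 × 115 = 47.84 mol/min
Reaction term: ξ·ΔH°_rxn = 47.84 × 45.4 = 2171.9 kJ/min
Sensible, feed 153→25 °C: -2458.2 kJ/min
Outlet flows (mol/min): A 67.16, B 47.84, H₂O 47.84
Sensible, products 25→99.5 °C: 1405.8 kJ/min
Q = ΔH = 1119.5 kJ/min = 18.659 kW
Heat supplied = 18.659 kJ/s

Q_in = 18.7 kJ/s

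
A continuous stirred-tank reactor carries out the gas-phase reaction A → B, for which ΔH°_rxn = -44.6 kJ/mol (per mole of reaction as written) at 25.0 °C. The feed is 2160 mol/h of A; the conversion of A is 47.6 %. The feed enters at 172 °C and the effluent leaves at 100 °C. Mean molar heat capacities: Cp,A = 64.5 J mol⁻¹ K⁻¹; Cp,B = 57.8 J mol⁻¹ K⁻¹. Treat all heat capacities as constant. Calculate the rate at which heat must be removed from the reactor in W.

Q_out = 15700 W

Extent of reaction ξ = 0.476 × 2160 = 1028.2 mol/h
Reaction term: ξ·ΔH°_rxn = 1028.2 × -44.6 = -45856 kJ/h
Sensible, feed 172→25 °C: -20480 kJ/h
Outlet flows (mol/h): A 1131.8, B 1028.2
Sensible, products 25→100 °C: 9932.3 kJ/h
Q = ΔH = -56404 kJ/h = -15.668 kW
Heat removed = 15668 W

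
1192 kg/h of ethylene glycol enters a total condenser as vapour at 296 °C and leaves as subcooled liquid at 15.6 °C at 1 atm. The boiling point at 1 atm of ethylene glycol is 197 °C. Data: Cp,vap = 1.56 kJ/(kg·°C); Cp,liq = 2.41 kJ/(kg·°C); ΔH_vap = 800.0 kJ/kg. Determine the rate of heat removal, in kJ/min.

Q_c = 27600 kJ/min

vapour 296→197 °C: -154.44 kJ/kg
condensation at 197 °C: -800 kJ/kg
liquid 197→15.6 °C: -437.17 kJ/kg
Δh = -154.44 + -800 + -437.17 = -1391.6 kJ/kg
Q = ṁ·Δh = 1192 kg/h × -1391.6 kJ/kg = -1.6588e+06 kJ/h
|Q| = 460.78 kW = 27647 kJ/min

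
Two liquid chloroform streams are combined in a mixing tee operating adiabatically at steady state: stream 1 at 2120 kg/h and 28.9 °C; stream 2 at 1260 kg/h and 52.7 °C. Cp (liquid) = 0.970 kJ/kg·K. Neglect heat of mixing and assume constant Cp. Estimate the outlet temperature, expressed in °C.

No heat crosses the boundary, so H_out = H_in.
T_out = Σ ṁᵢCp,ᵢTᵢ / Σ ṁᵢCp,ᵢ
      = 123840 / 3278.6 = 37.772 °C

T_out = 37.8 °C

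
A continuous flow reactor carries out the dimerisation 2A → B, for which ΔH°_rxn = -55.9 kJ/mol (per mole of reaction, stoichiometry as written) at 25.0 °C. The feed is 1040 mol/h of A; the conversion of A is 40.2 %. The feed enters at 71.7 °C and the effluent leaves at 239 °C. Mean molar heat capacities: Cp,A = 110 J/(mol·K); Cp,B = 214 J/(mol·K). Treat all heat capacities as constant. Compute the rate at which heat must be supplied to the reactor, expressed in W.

Extent of reaction ξ = 0.402 × 1040 / 2 = 209.04 mol/h
Reaction term: ξ·ΔH°_rxn = 209.04 × -55.9 = -11685 kJ/h
Sensible, feed 71.7→25 °C: -5342.5 kJ/h
Outlet flows (mol/h): A 621.92, B 209.04
Sensible, products 25→239 °C: 24213 kJ/h
Q = ΔH = 7185.4 kJ/h = 1.9959 kW
Heat supplied = 1995.9 W

Q_in = 2000 W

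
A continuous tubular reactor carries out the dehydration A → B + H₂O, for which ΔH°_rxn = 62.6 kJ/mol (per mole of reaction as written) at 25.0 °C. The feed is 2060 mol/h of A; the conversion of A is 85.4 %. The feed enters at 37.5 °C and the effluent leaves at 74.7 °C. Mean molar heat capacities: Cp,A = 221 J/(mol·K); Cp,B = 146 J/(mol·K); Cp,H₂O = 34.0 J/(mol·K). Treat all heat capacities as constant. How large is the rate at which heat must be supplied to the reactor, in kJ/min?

Extent of reaction ξ = 0.854 × 2060 = 1759.2 mol/h
Reaction term: ξ·ΔH°_rxn = 1759.2 × 62.6 = 110130 kJ/h
Sensible, feed 37.5→25 °C: -5690.8 kJ/h
Outlet flows (mol/h): A 300.76, B 1759.2, H₂O 1759.2
Sensible, products 25→74.7 °C: 19042 kJ/h
Q = ΔH = 123480 kJ/h = 34.3 kW
Heat supplied = 2058 kJ/min

Q_in = 2060 kJ/min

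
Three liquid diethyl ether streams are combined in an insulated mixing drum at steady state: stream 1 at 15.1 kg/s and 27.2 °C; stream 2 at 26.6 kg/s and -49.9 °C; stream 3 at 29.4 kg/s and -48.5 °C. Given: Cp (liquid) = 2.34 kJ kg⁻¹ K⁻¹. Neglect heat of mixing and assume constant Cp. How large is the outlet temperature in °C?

T_out = -32.9 °C

No heat crosses the boundary, so H_out = H_in.
Σ ṁᵢCp,ᵢTᵢ = 15.1×2.34×27.2 + 26.6×2.34×-49.9 + 29.4×2.34×-48.5 = -5481.5
Σ ṁᵢCp,ᵢ = 15.1×2.34 + 26.6×2.34 + 29.4×2.34 = 166.37
T_out = -5481.5 / 166.37 = -32.947 °C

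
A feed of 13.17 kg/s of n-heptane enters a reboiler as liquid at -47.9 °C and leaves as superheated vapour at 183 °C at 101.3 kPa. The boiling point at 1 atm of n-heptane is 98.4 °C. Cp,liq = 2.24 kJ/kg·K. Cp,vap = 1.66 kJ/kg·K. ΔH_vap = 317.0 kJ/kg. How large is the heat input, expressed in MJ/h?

liquid -47.9→98.4 °C: 327.71 kJ/kg
vaporisation at 98.4 °C: 317 kJ/kg
vapour 98.4→183 °C: 140.44 kJ/kg
Δh = 327.71 + 317 + 140.44 = 785.15 kJ/kg
Q = ṁ·Δh = 13.17 kg/s × 785.15 kJ/kg = 10340 kJ/s
|Q| = 10340 kW = 37225 MJ/h

Q = 37200 MJ/h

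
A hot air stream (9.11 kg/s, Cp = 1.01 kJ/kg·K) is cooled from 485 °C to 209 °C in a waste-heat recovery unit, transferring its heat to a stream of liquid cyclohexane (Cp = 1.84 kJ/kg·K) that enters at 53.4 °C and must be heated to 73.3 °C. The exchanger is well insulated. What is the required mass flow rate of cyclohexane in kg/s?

ṁ_c = 69.4 kg/s

Heat released by hot stream: Q = 9.11 × 1.01 × (485 − 209) = 2539.5 kJ/s
Energy balance on cold side (adiabatic exchanger): Q = ṁ_c·Cp_c·(T_c,out − T_c,in)
ṁ_c = 2539.5 / [1.84 × (73.3 − 53.4)] = 69.355 kg/s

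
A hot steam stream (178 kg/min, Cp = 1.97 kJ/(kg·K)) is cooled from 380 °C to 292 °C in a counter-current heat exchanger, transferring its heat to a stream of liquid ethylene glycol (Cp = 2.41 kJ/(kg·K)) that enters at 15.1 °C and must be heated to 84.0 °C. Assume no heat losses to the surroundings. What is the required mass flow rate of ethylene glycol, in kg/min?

Heat released by hot stream: Q = 178 × 1.97 × (380 − 292) = 30858 kJ/min
Energy balance on cold side (adiabatic exchanger): Q = ṁ_c·Cp_c·(T_c,out − T_c,in)
ṁ_c = 30858 / [2.41 × (84.0 − 15.1)] = 185.84 kg/min

ṁ_c = 186 kg/min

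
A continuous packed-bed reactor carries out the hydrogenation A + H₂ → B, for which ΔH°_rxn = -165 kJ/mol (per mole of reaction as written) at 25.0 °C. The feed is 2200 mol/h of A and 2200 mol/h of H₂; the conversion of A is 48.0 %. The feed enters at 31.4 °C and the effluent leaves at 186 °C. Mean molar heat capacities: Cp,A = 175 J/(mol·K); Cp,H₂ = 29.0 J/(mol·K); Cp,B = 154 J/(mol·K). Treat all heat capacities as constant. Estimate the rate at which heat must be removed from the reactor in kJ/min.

Extent of reaction ξ = 0.480 × 2200 = 1056 mol/h
Reaction term: ξ·ΔH°_rxn = 1056 × -165 = -174240 kJ/h
Sensible, feed 31.4→25 °C: -2872.3 kJ/h
Outlet flows (mol/h): A 1144, H₂ 1144, B 1056
Sensible, products 25→186 °C: 63756 kJ/h
Q = ΔH = -113360 kJ/h = -31.488 kW
Heat removed = 1889.3 kJ/min

Q_out = 1890 kJ/min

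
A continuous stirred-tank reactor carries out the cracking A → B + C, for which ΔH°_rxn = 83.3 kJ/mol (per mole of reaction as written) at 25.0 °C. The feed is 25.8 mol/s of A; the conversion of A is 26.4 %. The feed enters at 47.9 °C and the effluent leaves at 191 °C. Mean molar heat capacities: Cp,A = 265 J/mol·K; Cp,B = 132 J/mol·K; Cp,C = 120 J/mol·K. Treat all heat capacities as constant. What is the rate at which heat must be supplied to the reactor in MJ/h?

Extent of reaction ξ = 0.264 × 25.8 = 6.8112 mol/s
Reaction term: ξ·ΔH°_rxn = 6.8112 × 83.3 = 567.37 kJ/s
Sensible, feed 47.9→25 °C: -156.57 kJ/s
Outlet flows (mol/s): A 18.989, B 6.8112, C 6.8112
Sensible, products 25→191 °C: 1120.2 kJ/s
Q = ΔH = 1531 kJ/s = 1531 kW
Heat supplied = 5511.8 MJ/h

Q_in = 5510 MJ/h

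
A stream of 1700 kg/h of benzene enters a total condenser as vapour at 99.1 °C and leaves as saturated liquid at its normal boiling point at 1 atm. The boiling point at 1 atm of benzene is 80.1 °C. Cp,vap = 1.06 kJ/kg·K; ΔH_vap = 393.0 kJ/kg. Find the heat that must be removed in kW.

Q_c = 195 kW

vapour 99.1→80.1 °C: -20.14 kJ/kg
condensation at 80.1 °C: -393 kJ/kg
Δh = -20.14 + -393 = -413.14 kJ/kg
Q = ṁ·Δh = 1700 kg/h × -413.14 kJ/kg = -702340 kJ/h
|Q| = 195.09 kW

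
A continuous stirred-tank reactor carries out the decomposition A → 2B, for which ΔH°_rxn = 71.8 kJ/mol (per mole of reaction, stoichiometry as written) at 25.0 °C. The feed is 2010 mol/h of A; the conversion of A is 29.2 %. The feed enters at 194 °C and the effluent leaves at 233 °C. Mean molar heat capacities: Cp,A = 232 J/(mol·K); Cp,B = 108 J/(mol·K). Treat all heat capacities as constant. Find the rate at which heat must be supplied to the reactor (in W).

Extent of reaction ξ = 0.292 × 2010 = 586.92 mol/h
Reaction term: ξ·ΔH°_rxn = 586.92 × 71.8 = 42141 kJ/h
Sensible, feed 194→25 °C: -78808 kJ/h
Outlet flows (mol/h): A 1423.1, B 1173.8
Sensible, products 25→233 °C: 95041 kJ/h
Q = ΔH = 58374 kJ/h = 16.215 kW
Heat supplied = 16215 W

Q_in = 16200 W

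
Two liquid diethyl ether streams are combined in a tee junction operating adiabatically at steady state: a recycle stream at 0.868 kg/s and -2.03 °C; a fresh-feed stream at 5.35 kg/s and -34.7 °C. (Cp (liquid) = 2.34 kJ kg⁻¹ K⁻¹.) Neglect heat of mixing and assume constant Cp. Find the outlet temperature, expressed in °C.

Adiabatic, steady state ⇒ Σ ṁᵢCp,ᵢ(T_out − Tᵢ) = 0
T_out = Σ ṁᵢCp,ᵢTᵢ / Σ ṁᵢCp,ᵢ
      = -438.53 / 14.55 = -30.139 °C

T_out = -30.1 °C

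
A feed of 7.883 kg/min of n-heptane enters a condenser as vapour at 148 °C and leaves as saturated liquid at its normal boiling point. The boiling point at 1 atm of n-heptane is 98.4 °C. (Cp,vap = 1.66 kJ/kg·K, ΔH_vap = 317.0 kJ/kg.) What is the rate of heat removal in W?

vapour 148→98.4 °C: -82.336 kJ/kg
condensation at 98.4 °C: -317 kJ/kg
Δh = -82.336 + -317 = -399.34 kJ/kg
Q = ṁ·Δh = 7.883 kg/min × -399.34 kJ/kg = -3148 kJ/min
|Q| = 52.466 kW = 52466 W

Q_c = 52500 W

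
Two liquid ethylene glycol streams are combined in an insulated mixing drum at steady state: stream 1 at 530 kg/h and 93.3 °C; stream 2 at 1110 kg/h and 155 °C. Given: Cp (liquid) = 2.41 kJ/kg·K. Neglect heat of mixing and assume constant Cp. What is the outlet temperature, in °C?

T_out = 135 °C

Energy balance with Q = 0: Σ ṁᵢCp,ᵢ(T_out − Tᵢ) = 0
T_out = Σ ṁᵢCp,ᵢTᵢ / Σ ṁᵢCp,ᵢ
      = 533810 / 3952.4 = 135.06 °C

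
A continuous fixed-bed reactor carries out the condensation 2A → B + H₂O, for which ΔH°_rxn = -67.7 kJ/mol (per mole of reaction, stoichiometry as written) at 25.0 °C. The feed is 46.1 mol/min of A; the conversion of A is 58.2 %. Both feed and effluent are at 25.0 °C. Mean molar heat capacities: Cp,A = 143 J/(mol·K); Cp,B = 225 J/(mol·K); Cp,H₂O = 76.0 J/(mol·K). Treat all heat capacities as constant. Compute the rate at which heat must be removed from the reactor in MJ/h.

Q_out = 54.5 MJ/h

Extent of reaction ξ = 0.582 × 46.1 / 2 = 13.415 mol/min
Reaction term: ξ·ΔH°_rxn = 13.415 × -67.7 = -908.2 kJ/min
Q = ΔH = -908.2 kJ/min = -15.137 kW
Heat removed = 54.492 MJ/h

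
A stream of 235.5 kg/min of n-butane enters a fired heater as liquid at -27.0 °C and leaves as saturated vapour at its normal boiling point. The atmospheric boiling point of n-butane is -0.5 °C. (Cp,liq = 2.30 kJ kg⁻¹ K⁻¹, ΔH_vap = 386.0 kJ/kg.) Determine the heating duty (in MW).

liquid -27.0→-0.5 °C: 60.95 kJ/kg
vaporisation at -0.5 °C: 386 kJ/kg
Δh = 60.95 + 386 = 446.95 kJ/kg
Q = ṁ·Δh = 235.5 kg/min × 446.95 kJ/kg = 105260 kJ/min
|Q| = 1754.3 kW = 1.7543 MW

Q = 1.75 MW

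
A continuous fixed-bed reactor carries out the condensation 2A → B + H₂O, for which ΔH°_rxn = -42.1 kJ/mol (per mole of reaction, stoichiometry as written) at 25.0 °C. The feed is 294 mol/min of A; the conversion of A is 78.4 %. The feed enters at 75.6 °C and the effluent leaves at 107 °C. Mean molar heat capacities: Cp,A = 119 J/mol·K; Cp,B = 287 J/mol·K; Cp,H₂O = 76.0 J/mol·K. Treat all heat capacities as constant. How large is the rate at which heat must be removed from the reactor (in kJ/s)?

Extent of reaction ξ = 0.784 × 294 / 2 = 115.25 mol/min
Reaction term: ξ·ΔH°_rxn = 115.25 × -42.1 = -4851.9 kJ/min
Sensible, feed 75.6→25 °C: -1770.3 kJ/min
Outlet flows (mol/min): A 63.504, B 115.25, H₂O 115.25
Sensible, products 25→107 °C: 4050.1 kJ/min
Q = ΔH = -2572.1 kJ/min = -42.868 kW
Heat removed = 42.868 kJ/s

Q_out = 42.9 kJ/s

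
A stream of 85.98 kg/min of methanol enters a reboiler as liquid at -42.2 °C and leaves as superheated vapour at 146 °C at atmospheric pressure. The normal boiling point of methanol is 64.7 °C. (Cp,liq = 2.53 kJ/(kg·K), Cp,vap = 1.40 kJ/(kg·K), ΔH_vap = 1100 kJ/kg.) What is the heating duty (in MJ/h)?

Q = 7660 MJ/h

liquid -42.2→64.7 °C: 270.46 kJ/kg
vaporisation at 64.7 °C: 1100 kJ/kg
vapour 64.7→146 °C: 113.82 kJ/kg
Δh = 270.46 + 1100 + 113.82 = 1484.3 kJ/kg
Q = ṁ·Δh = 85.98 kg/min × 1484.3 kJ/kg = 127620 kJ/min
|Q| = 2127 kW = 7657.1 MJ/h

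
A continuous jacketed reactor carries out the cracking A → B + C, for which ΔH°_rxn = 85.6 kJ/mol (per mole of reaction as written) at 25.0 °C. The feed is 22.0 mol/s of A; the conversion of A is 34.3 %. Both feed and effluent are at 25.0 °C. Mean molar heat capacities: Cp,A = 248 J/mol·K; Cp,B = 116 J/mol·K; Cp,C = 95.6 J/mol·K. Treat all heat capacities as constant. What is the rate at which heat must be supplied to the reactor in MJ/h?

Q_in = 2330 MJ/h

Extent of reaction ξ = 0.343 × 22.0 = 7.546 mol/s
Reaction term: ξ·ΔH°_rxn = 7.546 × 85.6 = 645.94 kJ/s
Q = ΔH = 645.94 kJ/s = 645.94 kW
Heat supplied = 2325.4 MJ/h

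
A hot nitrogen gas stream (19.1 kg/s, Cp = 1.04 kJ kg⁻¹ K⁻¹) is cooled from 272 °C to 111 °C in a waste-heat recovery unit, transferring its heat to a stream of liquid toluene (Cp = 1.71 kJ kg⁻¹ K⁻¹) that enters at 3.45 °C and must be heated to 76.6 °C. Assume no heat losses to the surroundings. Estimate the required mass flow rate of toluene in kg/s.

Heat released by hot stream: Q = 19.1 × 1.04 × (272 − 111) = 3198.1 kJ/s
Energy balance on cold side (adiabatic exchanger): Q = ṁ_c·Cp_c·(T_c,out − T_c,in)
ṁ_c = 3198.1 / [1.71 × (76.6 − 3.45)] = 25.567 kg/s

ṁ_c = 25.6 kg/s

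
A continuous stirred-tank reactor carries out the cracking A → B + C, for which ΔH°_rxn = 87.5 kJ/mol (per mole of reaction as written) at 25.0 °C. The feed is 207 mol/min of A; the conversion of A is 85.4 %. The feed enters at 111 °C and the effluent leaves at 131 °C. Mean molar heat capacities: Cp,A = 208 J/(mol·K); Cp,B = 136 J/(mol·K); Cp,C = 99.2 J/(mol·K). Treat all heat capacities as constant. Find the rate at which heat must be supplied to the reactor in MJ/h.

Extent of reaction ξ = 0.854 × 207 = 176.78 mol/min
Reaction term: ξ·ΔH°_rxn = 176.78 × 87.5 = 15468 kJ/min
Sensible, feed 111→25 °C: -3702.8 kJ/min
Outlet flows (mol/min): A 30.222, B 176.78, C 176.78
Sensible, products 25→131 °C: 5073.6 kJ/min
Q = ΔH = 16839 kJ/min = 280.65 kW
Heat supplied = 1010.3 MJ/h

Q_in = 1010 MJ/h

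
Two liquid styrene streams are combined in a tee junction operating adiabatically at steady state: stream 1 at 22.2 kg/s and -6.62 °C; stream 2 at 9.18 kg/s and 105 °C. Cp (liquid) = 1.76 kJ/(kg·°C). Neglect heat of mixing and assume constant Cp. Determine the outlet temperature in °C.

T_out = 26.0 °C

Energy balance with Q = 0: Σ ṁᵢCp,ᵢ(T_out − Tᵢ) = 0
Σ ṁᵢCp,ᵢTᵢ = 22.2×1.76×-6.62 + 9.18×1.76×105 = 1437.8
Σ ṁᵢCp,ᵢ = 22.2×1.76 + 9.18×1.76 = 55.229
T_out = 1437.8 / 55.229 = 26.034 °C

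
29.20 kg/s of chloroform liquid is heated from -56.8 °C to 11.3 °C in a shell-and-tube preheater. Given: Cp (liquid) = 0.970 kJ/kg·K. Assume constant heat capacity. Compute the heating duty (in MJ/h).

Q = 6940 MJ/h

Q = ṁ·Cp·ΔT = 29.20 × 0.970 × (11.3 − -56.8) = 1928.9 kJ/s
Heating duty = 6943.9 MJ/h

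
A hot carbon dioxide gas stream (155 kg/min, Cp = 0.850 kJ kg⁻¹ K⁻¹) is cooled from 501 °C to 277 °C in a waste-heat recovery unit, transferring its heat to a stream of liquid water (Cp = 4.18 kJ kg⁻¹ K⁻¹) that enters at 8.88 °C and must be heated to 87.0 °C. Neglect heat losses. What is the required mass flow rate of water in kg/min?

ṁ_c = 90.4 kg/min

Heat released by hot stream: Q = 155 × 0.850 × (501 − 277) = 29512 kJ/min
Energy balance on cold side (adiabatic exchanger): Q = ṁ_c·Cp_c·(T_c,out − T_c,in)
ṁ_c = 29512 / [4.18 × (87.0 − 8.88)] = 90.377 kg/min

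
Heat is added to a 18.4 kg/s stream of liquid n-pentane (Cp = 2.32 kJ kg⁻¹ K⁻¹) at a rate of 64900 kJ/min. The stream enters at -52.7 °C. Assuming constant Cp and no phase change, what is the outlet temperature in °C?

T_out = -27.4 °C

Q = 64900 kJ/min = 1081.7 kJ/s
ΔT = Q/(ṁ·Cp) = 1081.7/(18.4×2.32) = 25.339 K
T_out = -52.7 + 25.339 = -27.361 °C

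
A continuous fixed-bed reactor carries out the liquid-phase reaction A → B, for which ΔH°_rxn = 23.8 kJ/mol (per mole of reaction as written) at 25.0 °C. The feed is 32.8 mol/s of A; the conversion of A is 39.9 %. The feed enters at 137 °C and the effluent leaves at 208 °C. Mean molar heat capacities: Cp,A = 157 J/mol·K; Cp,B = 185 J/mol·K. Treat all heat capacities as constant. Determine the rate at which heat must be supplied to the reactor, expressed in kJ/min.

Q_in = 44600 kJ/min

Extent of reaction ξ = 0.399 × 32.8 = 13.087 mol/s
Reaction term: ξ·ΔH°_rxn = 13.087 × 23.8 = 311.48 kJ/s
Sensible, feed 137→25 °C: -576.76 kJ/s
Outlet flows (mol/s): A 19.713, B 13.087
Sensible, products 25→208 °C: 1009.4 kJ/s
Q = ΔH = 744.16 kJ/s = 744.16 kW
Heat supplied = 44649 kJ/min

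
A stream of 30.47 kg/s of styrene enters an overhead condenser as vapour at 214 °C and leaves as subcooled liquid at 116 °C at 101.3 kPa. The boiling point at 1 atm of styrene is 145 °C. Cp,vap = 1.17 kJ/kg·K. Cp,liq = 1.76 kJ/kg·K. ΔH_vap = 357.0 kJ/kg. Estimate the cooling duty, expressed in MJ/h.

Q_c = 53600 MJ/h

vapour 214→145 °C: -80.73 kJ/kg
condensation at 145 °C: -357 kJ/kg
liquid 145→116 °C: -51.04 kJ/kg
Δh = -80.73 + -357 + -51.04 = -488.77 kJ/kg
Q = ṁ·Δh = 30.47 kg/s × -488.77 kJ/kg = -14893 kJ/s
|Q| = 14893 kW = 53614 MJ/h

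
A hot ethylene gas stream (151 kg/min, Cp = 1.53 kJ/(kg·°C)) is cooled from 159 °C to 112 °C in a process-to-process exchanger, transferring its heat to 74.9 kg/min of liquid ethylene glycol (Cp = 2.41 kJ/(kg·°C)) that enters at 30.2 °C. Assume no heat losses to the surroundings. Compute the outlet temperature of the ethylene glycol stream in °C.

T_c,out = 90.4 °C

Heat released by hot stream: Q = 151 × 1.53 × (159 − 112) = 10858 kJ/min
Energy balance on cold side (adiabatic exchanger): Q = ṁ_c·Cp_c·(T_c,out − T_c,in)
T_c,out = 30.2 + 10858/(74.9 × 2.41) = 90.354 °C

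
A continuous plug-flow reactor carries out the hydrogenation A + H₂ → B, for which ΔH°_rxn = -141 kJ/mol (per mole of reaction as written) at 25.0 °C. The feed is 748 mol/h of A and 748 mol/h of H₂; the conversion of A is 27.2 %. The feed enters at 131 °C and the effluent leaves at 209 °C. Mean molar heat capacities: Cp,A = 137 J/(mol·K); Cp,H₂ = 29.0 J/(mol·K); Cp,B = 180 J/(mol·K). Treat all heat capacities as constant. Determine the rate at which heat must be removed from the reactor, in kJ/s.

Q_out = 5.13 kJ/s

Extent of reaction ξ = 0.272 × 748 = 203.46 mol/h
Reaction term: ξ·ΔH°_rxn = 203.46 × -141 = -28687 kJ/h
Sensible, feed 131→25 °C: -13162 kJ/h
Outlet flows (mol/h): A 544.54, H₂ 544.54, B 203.46
Sensible, products 25→209 °C: 23371 kJ/h
Q = ΔH = -18478 kJ/h = -5.1328 kW
Heat removed = 5.1328 kJ/s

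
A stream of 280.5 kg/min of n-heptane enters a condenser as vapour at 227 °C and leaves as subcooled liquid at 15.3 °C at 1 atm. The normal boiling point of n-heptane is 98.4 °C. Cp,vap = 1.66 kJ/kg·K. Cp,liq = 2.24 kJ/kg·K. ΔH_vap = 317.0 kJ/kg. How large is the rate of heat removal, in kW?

Q_c = 3350 kW

vapour 227→98.4 °C: -213.48 kJ/kg
condensation at 98.4 °C: -317 kJ/kg
liquid 98.4→15.3 °C: -186.14 kJ/kg
Δh = -213.48 + -317 + -186.14 = -716.62 kJ/kg
Q = ṁ·Δh = 280.5 kg/min × -716.62 kJ/kg = -201010 kJ/min
|Q| = 3350.2 kW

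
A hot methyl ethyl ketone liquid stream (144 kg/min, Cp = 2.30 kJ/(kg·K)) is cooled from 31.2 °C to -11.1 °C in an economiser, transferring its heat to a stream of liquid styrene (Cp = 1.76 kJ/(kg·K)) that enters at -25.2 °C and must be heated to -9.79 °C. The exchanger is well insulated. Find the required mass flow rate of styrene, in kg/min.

ṁ_c = 517 kg/min

Heat released by hot stream: Q = 144 × 2.30 × (31.2 − -11.1) = 14010 kJ/min
Energy balance on cold side (adiabatic exchanger): Q = ṁ_c·Cp_c·(T_c,out − T_c,in)
ṁ_c = 14010 / [1.76 × (-9.79 − -25.2)] = 516.55 kg/min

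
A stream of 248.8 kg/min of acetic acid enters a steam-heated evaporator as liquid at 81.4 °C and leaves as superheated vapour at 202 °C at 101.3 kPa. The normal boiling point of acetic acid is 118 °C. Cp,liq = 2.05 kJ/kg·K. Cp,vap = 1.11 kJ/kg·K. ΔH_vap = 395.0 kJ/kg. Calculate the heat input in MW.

Q = 2.34 MW

liquid 81.4→118 °C: 75.03 kJ/kg
vaporisation at 118 °C: 395 kJ/kg
vapour 118→202 °C: 93.24 kJ/kg
Δh = 75.03 + 395 + 93.24 = 563.27 kJ/kg
Q = ṁ·Δh = 248.8 kg/min × 563.27 kJ/kg = 140140 kJ/min
|Q| = 2335.7 kW = 2.3357 MW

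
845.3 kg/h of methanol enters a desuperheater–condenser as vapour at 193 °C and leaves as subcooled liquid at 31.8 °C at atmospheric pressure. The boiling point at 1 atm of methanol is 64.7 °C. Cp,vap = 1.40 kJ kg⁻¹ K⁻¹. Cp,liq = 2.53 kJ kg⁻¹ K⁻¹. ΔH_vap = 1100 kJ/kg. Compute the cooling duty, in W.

Q_c = 320000 W

vapour 193→64.7 °C: -179.62 kJ/kg
condensation at 64.7 °C: -1100 kJ/kg
liquid 64.7→31.8 °C: -83.237 kJ/kg
Δh = -179.62 + -1100 + -83.237 = -1362.9 kJ/kg
Q = ṁ·Δh = 845.3 kg/h × -1362.9 kJ/kg = -1.152e+06 kJ/h
|Q| = 320.01 kW = 320010 W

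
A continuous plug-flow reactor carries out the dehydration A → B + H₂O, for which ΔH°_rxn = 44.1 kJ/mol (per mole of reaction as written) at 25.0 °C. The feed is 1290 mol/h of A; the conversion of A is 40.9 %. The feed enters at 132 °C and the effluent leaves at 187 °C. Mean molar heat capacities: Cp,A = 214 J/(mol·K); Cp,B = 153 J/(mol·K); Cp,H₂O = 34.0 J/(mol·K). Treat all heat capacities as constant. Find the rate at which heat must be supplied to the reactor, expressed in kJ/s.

Extent of reaction ξ = 0.409 × 1290 = 527.61 mol/h
Reaction term: ξ·ΔH°_rxn = 527.61 × 44.1 = 23268 kJ/h
Sensible, feed 132→25 °C: -29538 kJ/h
Outlet flows (mol/h): A 762.39, B 527.61, H₂O 527.61
Sensible, products 25→187 °C: 42414 kJ/h
Q = ΔH = 36143 kJ/h = 10.04 kW
Heat supplied = 10.04 kJ/s

Q_in = 10.0 kJ/s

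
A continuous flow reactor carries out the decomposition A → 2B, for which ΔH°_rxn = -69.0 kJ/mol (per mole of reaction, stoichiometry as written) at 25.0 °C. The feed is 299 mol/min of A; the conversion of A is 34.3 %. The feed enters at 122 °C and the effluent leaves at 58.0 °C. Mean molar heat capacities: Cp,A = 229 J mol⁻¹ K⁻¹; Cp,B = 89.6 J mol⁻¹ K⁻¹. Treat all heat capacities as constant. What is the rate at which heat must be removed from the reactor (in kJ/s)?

Extent of reaction ξ = 0.343 × 299 = 102.56 mol/min
Reaction term: ξ·ΔH°_rxn = 102.56 × -69.0 = -7076.4 kJ/min
Sensible, feed 122→25 °C: -6641.7 kJ/min
Outlet flows (mol/min): A 196.44, B 205.11
Sensible, products 25→58.0 °C: 2091 kJ/min
Q = ΔH = -11627 kJ/min = -193.79 kW
Heat removed = 193.79 kJ/s

Q_out = 194 kJ/s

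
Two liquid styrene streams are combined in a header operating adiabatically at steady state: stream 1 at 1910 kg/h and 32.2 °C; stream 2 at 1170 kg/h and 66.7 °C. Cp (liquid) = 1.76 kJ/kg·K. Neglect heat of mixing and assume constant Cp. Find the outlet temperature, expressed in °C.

No heat crosses the boundary, so H_out = H_in.
T_out = Σ ṁᵢCp,ᵢTᵢ / Σ ṁᵢCp,ᵢ
      = 245590 / 5420.8 = 45.306 °C

T_out = 45.3 °C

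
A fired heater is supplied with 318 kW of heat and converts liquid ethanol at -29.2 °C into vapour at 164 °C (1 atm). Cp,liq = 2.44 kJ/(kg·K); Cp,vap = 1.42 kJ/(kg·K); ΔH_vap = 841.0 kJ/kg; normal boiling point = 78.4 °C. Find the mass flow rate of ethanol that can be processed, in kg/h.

Δh = 2.44×(78.4−-29.2) + 841.0 + 1.42×(164−78.4) = 1225.1 kJ/kg
Q = 318 kW = 318 kJ/s = 1.1448e+06 kJ/h
ṁ = Q/Δh = 1.1448e+06 / 1225.1 = 934.46 kg/h

ṁ = 934 kg/h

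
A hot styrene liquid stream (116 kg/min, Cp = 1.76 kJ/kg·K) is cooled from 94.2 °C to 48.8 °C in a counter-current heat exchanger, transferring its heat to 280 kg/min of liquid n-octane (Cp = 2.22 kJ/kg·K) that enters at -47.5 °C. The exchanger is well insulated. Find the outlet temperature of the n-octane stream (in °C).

T_c,out = -32.6 °C

Heat released by hot stream: Q = 116 × 1.76 × (94.2 − 48.8) = 9268.9 kJ/min
Energy balance on cold side (adiabatic exchanger): Q = ṁ_c·Cp_c·(T_c,out − T_c,in)
T_c,out = -47.5 + 9268.9/(280 × 2.22) = -32.589 °C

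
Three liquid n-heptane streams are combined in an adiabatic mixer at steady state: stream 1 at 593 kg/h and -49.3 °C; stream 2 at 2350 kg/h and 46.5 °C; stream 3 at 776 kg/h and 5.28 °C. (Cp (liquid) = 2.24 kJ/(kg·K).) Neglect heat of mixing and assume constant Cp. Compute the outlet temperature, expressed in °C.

Energy balance with Q = 0: Σ ṁᵢCp,ᵢ(T_out − Tᵢ) = 0
T_out = Σ ṁᵢCp,ᵢTᵢ / Σ ṁᵢCp,ᵢ
      = 188470 / 8330.6 = 22.624 °C

T_out = 22.6 °C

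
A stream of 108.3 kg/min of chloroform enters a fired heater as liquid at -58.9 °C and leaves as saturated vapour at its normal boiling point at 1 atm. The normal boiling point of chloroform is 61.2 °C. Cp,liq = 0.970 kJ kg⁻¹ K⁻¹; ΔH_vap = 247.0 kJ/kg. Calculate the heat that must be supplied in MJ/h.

liquid -58.9→61.2 °C: 116.5 kJ/kg
vaporisation at 61.2 °C: 247 kJ/kg
Δh = 116.5 + 247 = 363.5 kJ/kg
Q = ṁ·Δh = 108.3 kg/min × 363.5 kJ/kg = 39367 kJ/min
|Q| = 656.11 kW = 2362 MJ/h

Q = 2360 MJ/h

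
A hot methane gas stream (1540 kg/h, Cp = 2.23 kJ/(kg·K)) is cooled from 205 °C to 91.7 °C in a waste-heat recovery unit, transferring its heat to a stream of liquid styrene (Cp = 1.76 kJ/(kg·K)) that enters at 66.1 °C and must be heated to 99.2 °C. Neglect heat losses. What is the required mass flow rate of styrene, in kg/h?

ṁ_c = 6680 kg/h

Heat released by hot stream: Q = 1540 × 2.23 × (205 − 91.7) = 389090 kJ/h
Energy balance on cold side (adiabatic exchanger): Q = ṁ_c·Cp_c·(T_c,out − T_c,in)
ṁ_c = 389090 / [1.76 × (99.2 − 66.1)] = 6679.1 kg/h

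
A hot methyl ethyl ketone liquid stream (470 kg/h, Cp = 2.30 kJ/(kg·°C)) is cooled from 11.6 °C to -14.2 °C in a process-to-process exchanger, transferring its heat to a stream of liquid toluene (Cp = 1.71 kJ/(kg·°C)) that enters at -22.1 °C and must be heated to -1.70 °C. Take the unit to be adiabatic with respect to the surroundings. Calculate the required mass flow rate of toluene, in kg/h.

Heat released by hot stream: Q = 470 × 2.30 × (11.6 − -14.2) = 27890 kJ/h
Energy balance on cold side (adiabatic exchanger): Q = ṁ_c·Cp_c·(T_c,out − T_c,in)
ṁ_c = 27890 / [1.71 × (-1.70 − -22.1)] = 799.5 kg/h

ṁ_c = 800 kg/h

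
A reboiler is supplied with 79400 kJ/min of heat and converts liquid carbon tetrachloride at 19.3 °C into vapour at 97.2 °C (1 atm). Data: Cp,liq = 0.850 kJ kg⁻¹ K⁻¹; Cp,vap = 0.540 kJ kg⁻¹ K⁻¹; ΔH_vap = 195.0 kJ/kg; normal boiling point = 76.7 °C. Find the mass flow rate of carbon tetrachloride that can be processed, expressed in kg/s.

ṁ = 5.19 kg/s

Δh = 0.850×(76.7−19.3) + 195.0 + 0.540×(97.2−76.7) = 254.86 kJ/kg
Q = 79400 kJ/min = 1323.3 kJ/s = 1323.3 kJ/s
ṁ = Q/Δh = 1323.3 / 254.86 = 5.1924 kg/s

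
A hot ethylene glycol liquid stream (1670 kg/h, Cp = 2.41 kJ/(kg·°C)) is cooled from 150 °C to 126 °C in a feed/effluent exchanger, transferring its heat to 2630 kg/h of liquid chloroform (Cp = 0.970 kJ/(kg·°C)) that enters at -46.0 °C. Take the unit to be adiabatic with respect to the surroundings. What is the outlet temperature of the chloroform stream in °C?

T_c,out = -8.14 °C

Heat released by hot stream: Q = 1670 × 2.41 × (150 − 126) = 96593 kJ/h
Energy balance on cold side (adiabatic exchanger): Q = ṁ_c·Cp_c·(T_c,out − T_c,in)
T_c,out = -46.0 + 96593/(2630 × 0.970) = -8.1368 °C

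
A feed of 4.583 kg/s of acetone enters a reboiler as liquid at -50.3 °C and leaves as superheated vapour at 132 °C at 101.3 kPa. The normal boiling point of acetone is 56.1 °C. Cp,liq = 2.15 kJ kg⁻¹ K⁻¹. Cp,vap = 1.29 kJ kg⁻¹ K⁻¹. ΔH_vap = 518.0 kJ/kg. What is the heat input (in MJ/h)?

liquid -50.3→56.1 °C: 228.76 kJ/kg
vaporisation at 56.1 °C: 518 kJ/kg
vapour 56.1→132 °C: 97.911 kJ/kg
Δh = 228.76 + 518 + 97.911 = 844.67 kJ/kg
Q = ṁ·Δh = 4.583 kg/s × 844.67 kJ/kg = 3871.1 kJ/s
|Q| = 3871.1 kW = 13936 MJ/h

Q = 13900 MJ/h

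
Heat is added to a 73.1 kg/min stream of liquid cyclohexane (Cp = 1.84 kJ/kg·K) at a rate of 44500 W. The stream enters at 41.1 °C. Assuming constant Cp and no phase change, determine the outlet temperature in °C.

T_out = 61.0 °C

Q = 44500 W = 2670 kJ/min
ΔT = Q/(ṁ·Cp) = 2670/(73.1×1.84) = 19.851 K
T_out = 41.1 + 19.851 = 60.951 °C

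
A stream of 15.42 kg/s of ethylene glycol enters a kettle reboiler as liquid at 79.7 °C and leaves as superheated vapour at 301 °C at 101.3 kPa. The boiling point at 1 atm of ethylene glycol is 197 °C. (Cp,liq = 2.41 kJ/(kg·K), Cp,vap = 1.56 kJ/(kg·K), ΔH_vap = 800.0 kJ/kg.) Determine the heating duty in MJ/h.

liquid 79.7→197 °C: 282.69 kJ/kg
vaporisation at 197 °C: 800 kJ/kg
vapour 197→301 °C: 162.24 kJ/kg
Δh = 282.69 + 800 + 162.24 = 1244.9 kJ/kg
Q = ṁ·Δh = 15.42 kg/s × 1244.9 kJ/kg = 19197 kJ/s
|Q| = 19197 kW = 69109 MJ/h

Q = 69100 MJ/h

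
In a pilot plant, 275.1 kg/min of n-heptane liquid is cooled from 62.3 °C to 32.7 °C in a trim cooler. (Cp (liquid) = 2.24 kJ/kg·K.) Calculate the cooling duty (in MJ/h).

Q_c = 1090 MJ/h

Q = ṁ·Cp·ΔT = 275.1 × 2.24 × (32.7 − 62.3) = -18240 kJ/min
Converting: 18240 / 60 s = 304 kW
Cooling duty = 1094.4 MJ/h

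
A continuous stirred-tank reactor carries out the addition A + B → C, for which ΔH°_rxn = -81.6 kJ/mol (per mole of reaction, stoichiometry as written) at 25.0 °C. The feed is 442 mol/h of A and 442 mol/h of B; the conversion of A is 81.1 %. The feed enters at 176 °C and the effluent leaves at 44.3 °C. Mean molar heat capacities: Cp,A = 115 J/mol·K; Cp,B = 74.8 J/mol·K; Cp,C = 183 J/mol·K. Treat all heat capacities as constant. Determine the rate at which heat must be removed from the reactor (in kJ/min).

Extent of reaction ξ = 0.811 × 442 = 358.46 mol/h
Reaction term: ξ·ΔH°_rxn = 358.46 × -81.6 = -29250 kJ/h
Sensible, feed 176→25 °C: -12668 kJ/h
Outlet flows (mol/h): A 83.538, B 83.538, C 358.46
Sensible, products 25→44.3 °C: 1572.1 kJ/h
Q = ΔH = -40346 kJ/h = -11.207 kW
Heat removed = 672.43 kJ/min

Q_out = 672 kJ/min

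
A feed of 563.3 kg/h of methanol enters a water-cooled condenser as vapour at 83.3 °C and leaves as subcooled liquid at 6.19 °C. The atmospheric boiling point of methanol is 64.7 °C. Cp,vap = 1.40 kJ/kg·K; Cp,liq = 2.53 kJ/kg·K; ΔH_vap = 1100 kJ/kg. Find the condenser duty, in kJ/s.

Q_c = 199 kJ/s

vapour 83.3→64.7 °C: -26.04 kJ/kg
condensation at 64.7 °C: -1100 kJ/kg
liquid 64.7→6.19 °C: -148.03 kJ/kg
Δh = -26.04 + -1100 + -148.03 = -1274.1 kJ/kg
Q = ṁ·Δh = 563.3 kg/h × -1274.1 kJ/kg = -717680 kJ/h
|Q| = 199.36 kW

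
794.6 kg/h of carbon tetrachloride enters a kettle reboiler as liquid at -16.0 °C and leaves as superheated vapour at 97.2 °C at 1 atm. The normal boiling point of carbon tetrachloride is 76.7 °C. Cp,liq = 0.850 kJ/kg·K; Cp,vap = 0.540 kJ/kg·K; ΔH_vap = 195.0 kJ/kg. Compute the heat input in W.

liquid -16.0→76.7 °C: 78.795 kJ/kg
vaporisation at 76.7 °C: 195 kJ/kg
vapour 76.7→97.2 °C: 11.07 kJ/kg
Δh = 78.795 + 195 + 11.07 = 284.87 kJ/kg
Q = ṁ·Δh = 794.6 kg/h × 284.87 kJ/kg = 226350 kJ/h
|Q| = 62.876 kW = 62876 W

Q = 62900 W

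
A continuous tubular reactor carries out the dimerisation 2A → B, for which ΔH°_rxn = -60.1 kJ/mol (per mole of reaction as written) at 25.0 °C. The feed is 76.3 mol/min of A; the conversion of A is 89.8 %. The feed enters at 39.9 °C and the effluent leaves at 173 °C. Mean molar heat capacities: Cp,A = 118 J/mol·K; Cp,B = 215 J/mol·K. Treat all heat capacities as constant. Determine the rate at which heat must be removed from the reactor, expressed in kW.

Q_out = 16.1 kW

Extent of reaction ξ = 0.898 × 76.3 / 2 = 34.259 mol/min
Reaction term: ξ·ΔH°_rxn = 34.259 × -60.1 = -2058.9 kJ/min
Sensible, feed 39.9→25 °C: -134.15 kJ/min
Outlet flows (mol/min): A 7.7826, B 34.259
Sensible, products 25→173 °C: 1226 kJ/min
Q = ΔH = -967.07 kJ/min = -16.118 kW
Heat removed = 16.118 kW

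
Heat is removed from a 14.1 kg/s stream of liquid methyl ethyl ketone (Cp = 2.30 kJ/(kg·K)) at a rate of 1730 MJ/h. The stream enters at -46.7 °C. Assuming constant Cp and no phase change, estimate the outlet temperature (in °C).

Q = 1730 MJ/h = 480.56 kJ/s
ΔT = Q/(ṁ·Cp) = 480.56/(14.1×2.30) = 14.818 K
T_out = -46.7 − 14.818 = -61.518 °C

T_out = -61.5 °C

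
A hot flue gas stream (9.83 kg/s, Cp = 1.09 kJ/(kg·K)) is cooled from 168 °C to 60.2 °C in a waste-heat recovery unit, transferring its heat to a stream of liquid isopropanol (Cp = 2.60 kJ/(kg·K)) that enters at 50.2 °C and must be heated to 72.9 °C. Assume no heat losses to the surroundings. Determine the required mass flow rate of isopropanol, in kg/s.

Heat released by hot stream: Q = 9.83 × 1.09 × (168 − 60.2) = 1155 kJ/s
Energy balance on cold side (adiabatic exchanger): Q = ṁ_c·Cp_c·(T_c,out − T_c,in)
ṁ_c = 1155 / [2.60 × (72.9 − 50.2)] = 19.57 kg/s

ṁ_c = 19.6 kg/s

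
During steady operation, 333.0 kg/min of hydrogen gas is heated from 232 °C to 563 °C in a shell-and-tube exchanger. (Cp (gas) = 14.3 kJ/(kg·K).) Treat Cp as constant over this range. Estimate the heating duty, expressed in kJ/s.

Q = ṁ·Cp·ΔT = 333.0 × 14.3 × (563 − 232) = 1.5762e+06 kJ/min
Converting: 1.5762e+06 / 60 s = 26270 kW

Q = 26300 kJ/s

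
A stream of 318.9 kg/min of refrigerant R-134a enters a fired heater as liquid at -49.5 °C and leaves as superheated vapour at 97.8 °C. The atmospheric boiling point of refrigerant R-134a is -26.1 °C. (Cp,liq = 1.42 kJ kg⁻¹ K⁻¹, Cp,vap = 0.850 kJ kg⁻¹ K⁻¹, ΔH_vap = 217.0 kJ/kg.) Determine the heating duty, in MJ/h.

Q = 6800 MJ/h

liquid -49.5→-26.1 °C: 33.228 kJ/kg
vaporisation at -26.1 °C: 217 kJ/kg
vapour -26.1→97.8 °C: 105.31 kJ/kg
Δh = 33.228 + 217 + 105.31 = 355.54 kJ/kg
Q = ṁ·Δh = 318.9 kg/min × 355.54 kJ/kg = 113380 kJ/min
|Q| = 1889.7 kW = 6803 MJ/h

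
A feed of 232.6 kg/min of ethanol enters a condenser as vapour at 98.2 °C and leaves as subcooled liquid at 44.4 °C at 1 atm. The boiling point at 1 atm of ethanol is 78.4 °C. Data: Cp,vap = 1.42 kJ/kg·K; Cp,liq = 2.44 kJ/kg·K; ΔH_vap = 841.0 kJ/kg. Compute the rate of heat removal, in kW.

vapour 98.2→78.4 °C: -28.116 kJ/kg
condensation at 78.4 °C: -841 kJ/kg
liquid 78.4→44.4 °C: -82.96 kJ/kg
Δh = -28.116 + -841 + -82.96 = -952.08 kJ/kg
Q = ṁ·Δh = 232.6 kg/min × -952.08 kJ/kg = -221450 kJ/min
|Q| = 3690.9 kW

Q_c = 3690 kW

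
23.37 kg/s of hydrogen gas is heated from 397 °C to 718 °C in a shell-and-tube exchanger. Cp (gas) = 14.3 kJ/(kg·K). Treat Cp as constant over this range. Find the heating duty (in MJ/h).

Q = ṁ·Cp·ΔT = 23.37 × 14.3 × (718 − 397) = 107280 kJ/s
Heating duty = 386190 MJ/h

Q = 386000 MJ/h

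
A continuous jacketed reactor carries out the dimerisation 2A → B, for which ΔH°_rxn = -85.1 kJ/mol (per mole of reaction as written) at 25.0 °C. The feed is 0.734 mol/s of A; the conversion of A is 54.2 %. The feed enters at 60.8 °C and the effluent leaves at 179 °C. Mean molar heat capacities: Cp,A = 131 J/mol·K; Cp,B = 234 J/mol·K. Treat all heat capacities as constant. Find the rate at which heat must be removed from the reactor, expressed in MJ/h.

Q_out = 23.1 MJ/h

Extent of reaction ξ = 0.542 × 0.734 / 2 = 0.19891 mol/s
Reaction term: ξ·ΔH°_rxn = 0.19891 × -85.1 = -16.928 kJ/s
Sensible, feed 60.8→25 °C: -3.4423 kJ/s
Outlet flows (mol/s): A 0.33617, B 0.19891
Sensible, products 25→179 °C: 13.95 kJ/s
Q = ΔH = -6.4199 kJ/s = -6.4199 kW
Heat removed = 23.112 MJ/h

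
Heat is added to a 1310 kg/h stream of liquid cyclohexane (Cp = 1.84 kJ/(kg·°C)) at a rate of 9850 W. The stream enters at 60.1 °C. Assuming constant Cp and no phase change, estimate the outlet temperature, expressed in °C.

T_out = 74.8 °C

Q = 9850 W = 35460 kJ/h
ΔT = Q/(ṁ·Cp) = 35460/(1310×1.84) = 14.711 K
T_out = 60.1 + 14.711 = 74.811 °C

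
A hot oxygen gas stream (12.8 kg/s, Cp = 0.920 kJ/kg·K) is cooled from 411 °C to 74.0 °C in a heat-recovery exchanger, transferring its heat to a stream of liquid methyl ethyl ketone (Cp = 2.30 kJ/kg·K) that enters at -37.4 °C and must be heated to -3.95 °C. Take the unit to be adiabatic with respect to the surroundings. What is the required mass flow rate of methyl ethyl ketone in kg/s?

ṁ_c = 51.6 kg/s

Heat released by hot stream: Q = 12.8 × 0.920 × (411 − 74.0) = 3968.5 kJ/s
Energy balance on cold side (adiabatic exchanger): Q = ṁ_c·Cp_c·(T_c,out − T_c,in)
ṁ_c = 3968.5 / [2.30 × (-3.95 − -37.4)] = 51.583 kg/s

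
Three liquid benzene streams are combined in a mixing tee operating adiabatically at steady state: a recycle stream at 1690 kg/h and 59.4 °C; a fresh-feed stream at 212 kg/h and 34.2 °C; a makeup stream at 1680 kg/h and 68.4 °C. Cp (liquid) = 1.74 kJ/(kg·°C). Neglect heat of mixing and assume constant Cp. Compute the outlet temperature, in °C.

Energy balance with Q = 0: Σ ṁᵢCp,ᵢ(T_out − Tᵢ) = 0
Σ ṁᵢCp,ᵢTᵢ = 1690×1.74×59.4 + 212×1.74×34.2 + 1680×1.74×68.4 = 387230
Σ ṁᵢCp,ᵢ = 1690×1.74 + 212×1.74 + 1680×1.74 = 6232.7
T_out = 387230 / 6232.7 = 62.13 °C

T_out = 62.1 °C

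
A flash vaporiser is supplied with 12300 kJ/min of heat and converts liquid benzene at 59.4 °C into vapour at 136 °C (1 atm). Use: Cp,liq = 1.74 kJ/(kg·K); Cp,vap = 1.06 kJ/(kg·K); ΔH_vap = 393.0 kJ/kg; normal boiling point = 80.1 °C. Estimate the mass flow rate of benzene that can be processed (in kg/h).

ṁ = 1510 kg/h

Δh = 1.74×(80.1−59.4) + 393.0 + 1.06×(136−80.1) = 488.27 kJ/kg
Q = 12300 kJ/min = 205 kJ/s = 738000 kJ/h
ṁ = Q/Δh = 738000 / 488.27 = 1511.5 kg/h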